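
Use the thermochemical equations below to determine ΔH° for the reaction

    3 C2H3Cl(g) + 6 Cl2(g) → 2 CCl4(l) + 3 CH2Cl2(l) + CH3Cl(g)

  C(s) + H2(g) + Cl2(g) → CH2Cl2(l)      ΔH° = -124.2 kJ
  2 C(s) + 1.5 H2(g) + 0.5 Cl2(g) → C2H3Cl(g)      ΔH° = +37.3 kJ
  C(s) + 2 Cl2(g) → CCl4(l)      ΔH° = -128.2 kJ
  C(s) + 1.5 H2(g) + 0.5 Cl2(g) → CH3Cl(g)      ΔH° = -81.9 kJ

ΔH° = -822.8 kJ

equation 1 × 3: (3)·(-124.2) = -372.6 kJ
equation 2 reversed and × 3: (-3)·(+37.3) = -111.9 kJ
equation 3 × 2: (2)·(-128.2) = -256.4 kJ
equation 4 as written: -81.9 kJ
Summing the manipulated equations, ΔH° = (-372.6) + (-111.9) + (-256.4) + (-81.9) = -822.8 kJ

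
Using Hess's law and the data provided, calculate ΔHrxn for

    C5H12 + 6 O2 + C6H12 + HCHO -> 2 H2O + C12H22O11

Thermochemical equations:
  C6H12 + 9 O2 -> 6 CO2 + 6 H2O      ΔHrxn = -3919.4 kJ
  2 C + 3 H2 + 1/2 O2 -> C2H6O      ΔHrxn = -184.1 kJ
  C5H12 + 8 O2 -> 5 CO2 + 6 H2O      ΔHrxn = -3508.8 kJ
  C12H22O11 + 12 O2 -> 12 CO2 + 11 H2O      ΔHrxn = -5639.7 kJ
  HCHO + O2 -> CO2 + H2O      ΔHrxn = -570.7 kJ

equation 1 as written (C6H12 already on the reactant side): -3919.4 kJ
equation 2: not needed (C2H6O appears nowhere else).
equation 3 as written (C5H12 already on the reactant side): -3508.8 kJ
equation 4 reversed (reverse to put C12H22O11 on the product side): +5639.7 kJ
equation 5 as written (HCHO already on the reactant side): -570.7 kJ
Combining the equations, ΔHrxn = (1)·(-3919.4) + (1)·(-3508.8) + (-1)·(-5639.7) + (1)·(-570.7) = -2359.2 kJ

ΔHrxn = -2359.2 kJ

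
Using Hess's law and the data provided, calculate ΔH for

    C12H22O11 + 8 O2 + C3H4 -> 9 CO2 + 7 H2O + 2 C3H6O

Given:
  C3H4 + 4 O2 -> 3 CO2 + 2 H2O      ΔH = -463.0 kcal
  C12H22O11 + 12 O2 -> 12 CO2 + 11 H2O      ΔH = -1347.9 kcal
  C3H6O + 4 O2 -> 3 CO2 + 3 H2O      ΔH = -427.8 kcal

ΔH = -955.3 kcal

equation 1 as written: -463.0 kcal
equation 2 as written: -1347.9 kcal
equation 3 reversed and × 2: (-2)·(-427.8) = +855.6 kcal
ΔH = (1)·(-463.0) + (1)·(-1347.9) + (-2)·(-427.8) = -955.3 kcal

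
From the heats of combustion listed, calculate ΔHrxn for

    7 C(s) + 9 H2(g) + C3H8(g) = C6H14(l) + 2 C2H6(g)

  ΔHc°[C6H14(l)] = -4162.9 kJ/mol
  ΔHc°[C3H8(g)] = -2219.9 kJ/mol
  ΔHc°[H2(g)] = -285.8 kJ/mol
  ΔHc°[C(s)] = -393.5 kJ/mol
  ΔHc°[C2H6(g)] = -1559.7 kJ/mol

With combustion enthalpies, reactants minus products:
= [7·(-393.5) + 9·(-285.8) + 1·(-2219.9)] − [1·(-4162.9) + 2·(-1559.7)]
= -264.3 kJ/mol

ΔHrxn = -264.3 kJ/mol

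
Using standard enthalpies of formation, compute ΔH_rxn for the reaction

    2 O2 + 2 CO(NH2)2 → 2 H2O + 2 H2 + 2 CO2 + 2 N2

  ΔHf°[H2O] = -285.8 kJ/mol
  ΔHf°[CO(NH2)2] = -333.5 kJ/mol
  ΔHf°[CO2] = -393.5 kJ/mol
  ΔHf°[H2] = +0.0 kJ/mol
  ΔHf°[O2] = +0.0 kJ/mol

ΔH_rxn = -691.6 kJ/mol

ΔH°rxn = Σ nΔHf°(products) − Σ nΔHf°(reactants).
Products: 2·(-285.8) + 2·(+0.0) + 2·(-393.5) + 2·(+0.0) = -1358.6
Reactants: 2·(+0.0) + 2·(-333.5) = -667.0
ΔH_rxn = (-1358.6) − (-667.0) = -691.6 kJ/mol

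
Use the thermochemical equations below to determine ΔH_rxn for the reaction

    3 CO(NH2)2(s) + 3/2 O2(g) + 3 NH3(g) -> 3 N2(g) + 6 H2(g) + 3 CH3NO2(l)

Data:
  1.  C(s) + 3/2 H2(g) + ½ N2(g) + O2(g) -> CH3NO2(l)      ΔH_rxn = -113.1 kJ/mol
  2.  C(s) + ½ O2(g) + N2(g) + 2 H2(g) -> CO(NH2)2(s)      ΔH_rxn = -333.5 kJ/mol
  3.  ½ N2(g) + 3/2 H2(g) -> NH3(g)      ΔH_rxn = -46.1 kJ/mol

eq. 1 × 3: (3)·(-113.1) = -339.3 kJ/mol
eq. 2 reversed and × 3: (-3)·(-333.5) = +1000.5 kJ/mol
eq. 3 reversed and × 3: (-3)·(-46.1) = +138.3 kJ/mol
Summing the manipulated equations, ΔH_rxn = (-339.3) + (+1000.5) + (+138.3) = 799.5 kJ/mol

ΔH_rxn = 799.5 kJ/mol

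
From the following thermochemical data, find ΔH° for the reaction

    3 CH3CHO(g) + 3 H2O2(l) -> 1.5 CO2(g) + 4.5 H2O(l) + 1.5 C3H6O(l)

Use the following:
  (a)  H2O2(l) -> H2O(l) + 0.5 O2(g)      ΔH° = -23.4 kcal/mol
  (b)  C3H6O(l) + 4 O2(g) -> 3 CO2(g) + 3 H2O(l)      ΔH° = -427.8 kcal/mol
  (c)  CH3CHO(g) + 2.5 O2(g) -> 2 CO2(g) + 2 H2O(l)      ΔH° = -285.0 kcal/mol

ΔH° = -283.5 kcal/mol

(a) × 3 (scale by 3 for the 3 H2O2(l)): (3)·(-23.4) = -70.2 kcal/mol
(b) reversed and × 3/2 (C3H6O(l) must end up as a product; scale by 3/2 for the 3/2 C3H6O(l)): (-3/2)·(-427.8) = +641.7 kcal/mol
(c) × 3 (scale by 3 for the 3 CH3CHO(g)): (3)·(-285.0) = -855.0 kcal/mol
ΔH° = (3)·(-23.4) + (-3/2)·(-427.8) + (3)·(-285.0) = -283.5 kcal/mol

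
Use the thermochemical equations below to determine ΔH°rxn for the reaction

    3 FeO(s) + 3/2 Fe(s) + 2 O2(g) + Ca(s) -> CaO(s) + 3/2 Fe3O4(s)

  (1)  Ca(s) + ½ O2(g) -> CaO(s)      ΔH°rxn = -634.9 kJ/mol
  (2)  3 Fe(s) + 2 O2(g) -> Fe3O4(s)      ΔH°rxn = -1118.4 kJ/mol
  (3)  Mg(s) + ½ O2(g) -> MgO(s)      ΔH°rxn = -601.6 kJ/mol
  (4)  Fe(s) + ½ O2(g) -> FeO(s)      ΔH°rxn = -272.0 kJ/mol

(1) as written: -634.9 kJ/mol
(2) × 3/2: (3/2)·(-1118.4) = -1677.6 kJ/mol
(3): not needed.
(4) reversed and × 3: (-3)·(-272.0) = +816.0 kJ/mol
Combining the equations, ΔH°rxn = (-634.9) + (-1677.6) + (+816.0) = -1496.5 kJ/mol

ΔH°rxn = -1496.5 kJ/mol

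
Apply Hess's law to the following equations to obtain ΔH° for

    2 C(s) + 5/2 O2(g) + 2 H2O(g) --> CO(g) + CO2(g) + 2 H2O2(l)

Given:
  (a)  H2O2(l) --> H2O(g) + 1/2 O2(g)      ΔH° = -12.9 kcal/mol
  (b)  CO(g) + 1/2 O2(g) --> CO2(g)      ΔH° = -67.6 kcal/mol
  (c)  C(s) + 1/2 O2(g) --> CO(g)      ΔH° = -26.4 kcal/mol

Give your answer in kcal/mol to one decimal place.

(a) reversed and × 2 (reverse to put H2O2(l) on the product side; scale by 2 for the 2 H2O2(l)): (-2)·(-12.9) = +25.8 kcal/mol
(b) as written (CO2(g) already on the product side): -67.6 kcal/mol
(c) × 2 (scale by 2 for the 2 C(s)): (2)·(-26.4) = -52.8 kcal/mol
Since enthalpy is a state function, ΔH° = (+25.8) + (-67.6) + (-52.8) = -94.6 kcal/mol

ΔH° = -94.6 kcal/mol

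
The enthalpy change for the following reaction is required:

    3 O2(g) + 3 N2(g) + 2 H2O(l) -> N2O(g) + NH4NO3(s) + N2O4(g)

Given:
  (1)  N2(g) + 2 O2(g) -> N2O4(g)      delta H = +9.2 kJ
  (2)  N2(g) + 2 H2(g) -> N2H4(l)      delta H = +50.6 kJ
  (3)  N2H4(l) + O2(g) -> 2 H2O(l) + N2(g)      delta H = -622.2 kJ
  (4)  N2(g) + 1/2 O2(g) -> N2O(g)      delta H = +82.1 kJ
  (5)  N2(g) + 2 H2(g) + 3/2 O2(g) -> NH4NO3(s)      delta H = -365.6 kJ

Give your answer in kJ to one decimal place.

delta H = 297.3 kJ

(1) as written: +9.2 kJ
(2) reversed: -50.6 kJ
(3) reversed: +622.2 kJ
(4) as written: +82.1 kJ
(5) as written: -365.6 kJ
delta H = (1)·(+9.2) + (-1)·(+50.6) + (-1)·(-622.2) + (1)·(+82.1) + (1)·(-365.6) = 297.3 kJ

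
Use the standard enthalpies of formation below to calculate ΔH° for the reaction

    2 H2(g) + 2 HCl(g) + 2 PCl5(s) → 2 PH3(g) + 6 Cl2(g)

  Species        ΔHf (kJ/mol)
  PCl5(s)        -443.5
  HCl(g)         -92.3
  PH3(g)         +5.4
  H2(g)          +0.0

ΔH°rxn = Σ nΔHf°(products) − Σ nΔHf°(reactants).
Products: 2·(+5.4) + 6·(+0.0) = +10.8
Reactants: 2·(+0.0) + 2·(-92.3) + 2·(-443.5) = -1071.6
ΔH° = (+10.8) − (-1071.6) = 1082.4 kJ/mol

ΔH° = 1082.4 kJ/mol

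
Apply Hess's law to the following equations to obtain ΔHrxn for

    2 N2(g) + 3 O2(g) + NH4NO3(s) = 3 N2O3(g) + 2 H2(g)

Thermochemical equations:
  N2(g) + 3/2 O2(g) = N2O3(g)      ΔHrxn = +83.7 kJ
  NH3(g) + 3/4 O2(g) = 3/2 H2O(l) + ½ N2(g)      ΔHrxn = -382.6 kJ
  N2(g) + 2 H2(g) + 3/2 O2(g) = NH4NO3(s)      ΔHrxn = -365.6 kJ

equation 1 × 3 (scale by 3 for the 3 N2O3(g)): (3)·(+83.7) = +251.1 kJ
equation 2: not needed (NH3(g) appears nowhere else).
equation 3 reversed (reverse to put NH4NO3(s) on the reactant side): +365.6 kJ
By Hess's law, ΔHrxn = (+251.1) + (+365.6) = 616.7 kJ

ΔHrxn = 616.7 kJ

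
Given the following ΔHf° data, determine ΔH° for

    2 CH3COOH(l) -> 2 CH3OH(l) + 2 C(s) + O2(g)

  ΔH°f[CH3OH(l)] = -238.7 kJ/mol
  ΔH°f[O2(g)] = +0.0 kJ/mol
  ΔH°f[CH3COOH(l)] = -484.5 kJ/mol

ΔH°rxn = Σ nΔHf°(products) − Σ nΔHf°(reactants).
Products: 2·(-238.7) + 2·(+0.0) + 1·(+0.0) = -477.4
Reactants: 2·(-484.5) = -969.0
ΔH° = (-477.4) − (-969.0) = 491.6 kJ/mol

ΔH° = 491.6 kJ/mol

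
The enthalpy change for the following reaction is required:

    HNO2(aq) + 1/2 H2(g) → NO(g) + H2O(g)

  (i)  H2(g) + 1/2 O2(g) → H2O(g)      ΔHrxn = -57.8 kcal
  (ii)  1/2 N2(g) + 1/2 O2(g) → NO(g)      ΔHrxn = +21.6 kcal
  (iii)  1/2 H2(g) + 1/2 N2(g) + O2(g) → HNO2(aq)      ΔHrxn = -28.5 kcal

(i) as written: -57.8 kcal
(ii) as written: +21.6 kcal
(iii) reversed: +28.5 kcal
Combining the equations, ΔHrxn = (-57.8) + (+21.6) + (+28.5) = -7.7 kcal

ΔHrxn = -7.7 kcal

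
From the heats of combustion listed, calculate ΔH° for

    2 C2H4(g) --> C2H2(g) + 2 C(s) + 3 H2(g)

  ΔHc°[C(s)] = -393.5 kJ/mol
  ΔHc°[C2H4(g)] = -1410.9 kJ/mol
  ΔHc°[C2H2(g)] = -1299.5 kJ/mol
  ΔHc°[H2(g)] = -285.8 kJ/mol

ΔH° = 122.1 kJ/mol

Using ΔH = Σ nΔHc°(reactants) − Σ nΔHc°(products):
= [2·(-1410.9)] − [1·(-1299.5) + 2·(-393.5) + 3·(-285.8)]
= 122.1 kJ/mol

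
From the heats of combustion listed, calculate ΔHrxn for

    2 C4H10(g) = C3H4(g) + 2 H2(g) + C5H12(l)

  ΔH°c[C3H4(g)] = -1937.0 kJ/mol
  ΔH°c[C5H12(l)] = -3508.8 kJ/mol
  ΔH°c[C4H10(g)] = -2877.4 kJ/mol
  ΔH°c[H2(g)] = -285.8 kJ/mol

With combustion enthalpies, reactants minus products:
= [2·(-2877.4)] − [1·(-1937.0) + 2·(-285.8) + 1·(-3508.8)]
= 262.6 kJ/mol

ΔHrxn = 262.6 kJ/mol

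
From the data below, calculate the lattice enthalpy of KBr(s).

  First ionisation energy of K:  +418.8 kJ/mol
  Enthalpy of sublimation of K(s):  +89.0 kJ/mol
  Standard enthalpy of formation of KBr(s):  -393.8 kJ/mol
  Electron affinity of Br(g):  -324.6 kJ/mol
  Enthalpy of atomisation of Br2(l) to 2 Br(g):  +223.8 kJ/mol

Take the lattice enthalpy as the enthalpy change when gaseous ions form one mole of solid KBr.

ΔHf° = 1·ΔHsub + 1·(ΣIE) + 1/2·D(Br2) + 1·EA + U
-393.8 = 1·(+89.0) + 1·(+418.8) + 1/2·(+223.8) + 1·(-324.6) + U
U = -393.8 − (+295.1) = -688.9 kJ/mol

U = -688.9 kJ/mol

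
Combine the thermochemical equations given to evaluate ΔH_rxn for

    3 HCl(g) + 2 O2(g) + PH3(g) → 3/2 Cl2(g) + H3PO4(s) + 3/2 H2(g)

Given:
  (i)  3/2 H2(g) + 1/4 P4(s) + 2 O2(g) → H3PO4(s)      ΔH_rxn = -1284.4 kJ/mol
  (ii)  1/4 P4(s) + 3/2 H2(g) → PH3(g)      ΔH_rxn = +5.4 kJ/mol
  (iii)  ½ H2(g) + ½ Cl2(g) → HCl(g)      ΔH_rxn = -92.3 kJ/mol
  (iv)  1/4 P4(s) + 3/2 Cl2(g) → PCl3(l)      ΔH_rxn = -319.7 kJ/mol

ΔH_rxn = -1012.9 kJ/mol

(i) as written: -1284.4 kJ/mol
(ii) reversed: -5.4 kJ/mol
(iii) reversed and × 3: (-3)·(-92.3) = +276.9 kJ/mol
(iv): not needed.
ΔH_rxn = (1)·(-1284.4) + (-1)·(+5.4) + (-3)·(-92.3) = -1012.9 kJ/mol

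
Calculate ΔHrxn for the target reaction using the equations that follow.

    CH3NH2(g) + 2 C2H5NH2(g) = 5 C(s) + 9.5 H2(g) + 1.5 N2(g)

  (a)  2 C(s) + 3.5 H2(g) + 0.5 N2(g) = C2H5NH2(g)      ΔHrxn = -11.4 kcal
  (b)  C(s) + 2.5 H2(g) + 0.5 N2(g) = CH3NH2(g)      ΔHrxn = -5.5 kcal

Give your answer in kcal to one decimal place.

(a) reversed and × 2: (-2)·(-11.4) = +22.8 kcal
(b) reversed: +5.5 kcal
Since enthalpy is a state function, ΔHrxn = (+22.8) + (+5.5) = 28.3 kcal

ΔHrxn = 28.3 kcal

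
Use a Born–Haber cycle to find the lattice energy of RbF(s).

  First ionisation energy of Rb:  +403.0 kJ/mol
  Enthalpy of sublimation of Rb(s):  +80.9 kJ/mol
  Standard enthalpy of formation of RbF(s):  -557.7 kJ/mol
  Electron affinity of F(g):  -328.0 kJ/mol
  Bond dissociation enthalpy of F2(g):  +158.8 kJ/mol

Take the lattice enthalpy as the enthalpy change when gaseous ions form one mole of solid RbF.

U = -793.0 kJ/mol

ΔHf° = 1·ΔHsub + 1·(ΣIE) + 1/2·D(F2) + 1·EA + U
-557.7 = 1·(+80.9) + 1·(+403.0) + 1/2·(+158.8) + 1·(-328.0) + U
U = -557.7 − (+235.3) = -793.0 kJ/mol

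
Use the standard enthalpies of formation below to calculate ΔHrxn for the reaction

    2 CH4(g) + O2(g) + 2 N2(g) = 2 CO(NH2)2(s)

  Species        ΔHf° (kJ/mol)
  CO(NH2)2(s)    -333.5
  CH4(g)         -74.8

ΔH°rxn = Σ nΔHf°(products) − Σ nΔHf°(reactants).
Products: 2·(-333.5) = -667.0
Reactants: 2·(-74.8) + 1·(+0.0) + 2·(+0.0) = -149.6
ΔHrxn = (-667.0) − (-149.6) = -517.4 kJ/mol

ΔHrxn = -517.4 kJ/mol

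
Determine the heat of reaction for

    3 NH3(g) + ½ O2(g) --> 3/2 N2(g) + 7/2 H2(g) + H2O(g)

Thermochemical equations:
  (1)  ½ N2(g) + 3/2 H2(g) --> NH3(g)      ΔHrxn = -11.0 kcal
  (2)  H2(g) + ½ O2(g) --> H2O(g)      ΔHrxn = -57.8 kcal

ΔHrxn = -24.8 kcal

(1) reversed and × 3: (-3)·(-11.0) = +33.0 kcal
(2) as written: -57.8 kcal
Combining the equations, ΔHrxn = (+33.0) + (-57.8) = -24.8 kcal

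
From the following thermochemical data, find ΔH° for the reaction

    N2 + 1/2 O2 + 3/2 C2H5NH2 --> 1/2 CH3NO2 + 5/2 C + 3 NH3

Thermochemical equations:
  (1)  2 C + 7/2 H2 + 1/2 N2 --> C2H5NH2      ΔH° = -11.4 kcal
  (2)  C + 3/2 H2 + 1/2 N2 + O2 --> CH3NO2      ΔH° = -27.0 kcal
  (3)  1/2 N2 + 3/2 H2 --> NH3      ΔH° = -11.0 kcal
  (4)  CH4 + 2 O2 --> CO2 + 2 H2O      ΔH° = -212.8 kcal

ΔH° = -29.4 kcal

(1) reversed and × 3/2: (-3/2)·(-11.4) = +17.1 kcal
(2) × 1/2: (1/2)·(-27.0) = -13.5 kcal
(3) × 3: (3)·(-11.0) = -33.0 kcal
(4): not needed.
ΔH° = (-3/2)·(-11.4) + (1/2)·(-27.0) + (3)·(-11.0) = -29.4 kcal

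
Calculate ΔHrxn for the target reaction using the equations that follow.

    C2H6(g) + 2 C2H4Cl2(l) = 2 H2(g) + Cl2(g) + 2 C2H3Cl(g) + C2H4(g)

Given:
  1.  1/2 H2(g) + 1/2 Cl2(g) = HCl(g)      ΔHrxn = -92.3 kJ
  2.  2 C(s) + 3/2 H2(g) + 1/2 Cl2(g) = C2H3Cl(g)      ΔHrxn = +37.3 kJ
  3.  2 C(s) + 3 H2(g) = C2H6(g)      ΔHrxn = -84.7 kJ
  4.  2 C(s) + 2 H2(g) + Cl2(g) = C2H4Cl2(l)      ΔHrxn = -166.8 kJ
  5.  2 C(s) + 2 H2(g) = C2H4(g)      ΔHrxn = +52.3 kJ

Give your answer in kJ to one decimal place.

eq. 1: not needed.
eq. 2 × 2: (2)·(+37.3) = +74.6 kJ
eq. 3 reversed: +84.7 kJ
eq. 4 reversed and × 2: (-2)·(-166.8) = +333.6 kJ
eq. 5 as written: +52.3 kJ
ΔHrxn = (+74.6) + (+84.7) + (+333.6) + (+52.3) = 545.2 kJ

ΔHrxn = 545.2 kJ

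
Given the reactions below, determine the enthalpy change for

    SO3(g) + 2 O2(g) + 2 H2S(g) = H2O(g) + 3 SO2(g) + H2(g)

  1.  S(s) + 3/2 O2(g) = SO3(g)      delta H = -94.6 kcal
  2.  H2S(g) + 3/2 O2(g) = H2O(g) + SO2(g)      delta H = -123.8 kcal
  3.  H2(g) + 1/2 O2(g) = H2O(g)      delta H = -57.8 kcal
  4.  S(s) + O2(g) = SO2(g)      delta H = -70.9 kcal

delta H = -166.1 kcal

eq. 1 reversed (reverse to put SO3(g) on the reactant side): +94.6 kcal
eq. 2 × 2 (scale by 2 for the 2 H2S(g)): (2)·(-123.8) = -247.6 kcal
eq. 3 reversed (reverse to put H2(g) on the product side): +57.8 kcal
eq. 4 as written: -70.9 kcal
Combining the equations, delta H = (-1)·(-94.6) + (2)·(-123.8) + (-1)·(-57.8) + (1)·(-70.9) = -166.1 kcal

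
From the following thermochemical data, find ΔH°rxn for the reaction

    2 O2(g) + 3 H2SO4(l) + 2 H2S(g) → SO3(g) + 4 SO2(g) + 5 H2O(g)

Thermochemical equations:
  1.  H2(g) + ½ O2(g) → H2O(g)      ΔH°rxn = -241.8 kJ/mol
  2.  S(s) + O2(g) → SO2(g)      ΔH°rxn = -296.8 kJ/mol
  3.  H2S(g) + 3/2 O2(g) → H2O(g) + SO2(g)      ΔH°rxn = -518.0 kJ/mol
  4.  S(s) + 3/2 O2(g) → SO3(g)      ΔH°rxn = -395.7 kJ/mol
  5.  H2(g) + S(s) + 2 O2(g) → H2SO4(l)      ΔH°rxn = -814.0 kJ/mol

eq. 1 × 3: (3)·(-241.8) = -725.4 kJ/mol
eq. 2 × 2: (2)·(-296.8) = -593.6 kJ/mol
eq. 3 × 2 (scale by 2 for the 2 H2S(g)): (2)·(-518.0) = -1036.0 kJ/mol
eq. 4 as written (SO3(g) already on the product side): -395.7 kJ/mol
eq. 5 reversed and × 3 (H2SO4(l) must end up as a reactant; scale by 3 for the 3 H2SO4(l)): (-3)·(-814.0) = +2442.0 kJ/mol
Since enthalpy is a state function, ΔH°rxn = (-725.4) + (-593.6) + (-1036.0) + (-395.7) + (+2442.0) = -308.7 kJ/mol

ΔH°rxn = -308.7 kJ/mol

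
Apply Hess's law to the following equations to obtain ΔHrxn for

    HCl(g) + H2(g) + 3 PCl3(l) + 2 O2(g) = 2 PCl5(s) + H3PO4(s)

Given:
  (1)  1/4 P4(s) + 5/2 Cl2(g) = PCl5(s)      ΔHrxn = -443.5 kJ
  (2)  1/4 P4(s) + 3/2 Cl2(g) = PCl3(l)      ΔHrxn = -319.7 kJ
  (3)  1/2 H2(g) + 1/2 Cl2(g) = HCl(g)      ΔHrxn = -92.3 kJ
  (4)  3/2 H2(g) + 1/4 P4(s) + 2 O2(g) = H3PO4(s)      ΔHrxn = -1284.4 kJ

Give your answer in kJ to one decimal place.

ΔHrxn = -1120.0 kJ

(1) × 2: (2)·(-443.5) = -887.0 kJ
(2) reversed and × 3: (-3)·(-319.7) = +959.1 kJ
(3) reversed: +92.3 kJ
(4) as written: -1284.4 kJ
ΔHrxn = (-887.0) + (+959.1) + (+92.3) + (-1284.4) = -1120.0 kJ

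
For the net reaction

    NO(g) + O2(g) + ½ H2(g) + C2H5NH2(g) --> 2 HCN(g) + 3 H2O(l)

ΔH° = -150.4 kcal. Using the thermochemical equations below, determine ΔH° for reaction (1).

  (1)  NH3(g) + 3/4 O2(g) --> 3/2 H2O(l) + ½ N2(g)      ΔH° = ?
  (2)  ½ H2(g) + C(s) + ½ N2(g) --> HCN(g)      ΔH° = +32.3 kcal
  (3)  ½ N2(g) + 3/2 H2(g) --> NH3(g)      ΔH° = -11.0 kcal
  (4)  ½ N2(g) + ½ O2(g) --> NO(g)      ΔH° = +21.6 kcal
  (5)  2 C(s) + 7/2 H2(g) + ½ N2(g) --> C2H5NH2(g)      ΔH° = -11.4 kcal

ΔH° = -91.4 kcal

(1) × 2: contributes 2·x
(2) × 2: (2)·(+32.3) = +64.6 kcal
(3) × 2: (2)·(-11.0) = -22.0 kcal
(4) reversed: -21.6 kcal
(5) reversed: +11.4 kcal
-150.4 = (+64.6) + (-22.0) + (-21.6) + (+11.4) + 2·x
x = (-150.4 − (+32.4)) / (2) = -91.4 kcal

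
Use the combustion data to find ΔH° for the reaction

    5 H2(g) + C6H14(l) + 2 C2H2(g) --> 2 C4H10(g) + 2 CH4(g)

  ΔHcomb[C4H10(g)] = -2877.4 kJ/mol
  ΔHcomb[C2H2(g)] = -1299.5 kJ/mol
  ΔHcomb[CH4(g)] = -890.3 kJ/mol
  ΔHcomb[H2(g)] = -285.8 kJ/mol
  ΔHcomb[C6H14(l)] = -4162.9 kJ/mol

Using ΔH = Σ nΔHc°(reactants) − Σ nΔHc°(products):
= [5·(-285.8) + 1·(-4162.9) + 2·(-1299.5)] − [2·(-2877.4) + 2·(-890.3)]
= -655.5 kJ/mol

ΔH° = -655.5 kJ/mol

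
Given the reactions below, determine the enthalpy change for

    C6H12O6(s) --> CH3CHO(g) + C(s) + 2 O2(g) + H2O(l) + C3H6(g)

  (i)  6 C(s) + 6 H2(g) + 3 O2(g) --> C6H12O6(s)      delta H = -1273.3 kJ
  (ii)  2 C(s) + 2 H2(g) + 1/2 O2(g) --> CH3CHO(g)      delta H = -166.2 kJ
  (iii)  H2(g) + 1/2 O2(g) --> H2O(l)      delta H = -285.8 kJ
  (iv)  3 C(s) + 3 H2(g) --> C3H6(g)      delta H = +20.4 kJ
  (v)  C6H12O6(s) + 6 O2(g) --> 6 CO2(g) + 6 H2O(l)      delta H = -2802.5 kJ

(i) reversed: +1273.3 kJ
(ii) as written (CH3CHO(g) already on the product side): -166.2 kJ
(iii) as written: -285.8 kJ
(iv) as written (C3H6(g) already on the product side): +20.4 kJ
(v): not needed (CO2(g) appears nowhere else).
Combining the equations, delta H = (+1273.3) + (-166.2) + (-285.8) + (+20.4) = 841.7 kJ

delta H = 841.7 kJ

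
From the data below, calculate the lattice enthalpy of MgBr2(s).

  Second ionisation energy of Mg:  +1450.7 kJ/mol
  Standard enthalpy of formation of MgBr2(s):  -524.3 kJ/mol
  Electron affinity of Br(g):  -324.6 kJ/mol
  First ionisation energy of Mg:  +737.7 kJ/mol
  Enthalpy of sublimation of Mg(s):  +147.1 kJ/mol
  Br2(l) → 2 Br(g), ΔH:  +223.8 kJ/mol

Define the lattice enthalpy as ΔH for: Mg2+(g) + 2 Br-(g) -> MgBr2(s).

U = -2434.4 kJ/mol

ΔHf° = 1·ΔHsub + 1·(ΣIE) + 1·D(Br2) + 2·EA + U
-524.3 = 1·(+147.1) + 1·(+2188.4) + 1·(+223.8) + 2·(-324.6) + U
U = -524.3 − (+1910.1) = -2434.4 kJ/mol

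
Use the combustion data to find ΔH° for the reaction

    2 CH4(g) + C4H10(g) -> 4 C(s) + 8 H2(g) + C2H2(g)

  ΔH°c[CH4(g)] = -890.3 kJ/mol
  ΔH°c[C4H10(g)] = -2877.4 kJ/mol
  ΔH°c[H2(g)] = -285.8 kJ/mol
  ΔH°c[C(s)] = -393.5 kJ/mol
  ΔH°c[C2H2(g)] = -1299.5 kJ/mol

ΔH° = 501.9 kJ/mol

With combustion enthalpies, reactants minus products:
= [2·(-890.3) + 1·(-2877.4)] − [4·(-393.5) + 8·(-285.8) + 1·(-1299.5)]
= 501.9 kJ/mol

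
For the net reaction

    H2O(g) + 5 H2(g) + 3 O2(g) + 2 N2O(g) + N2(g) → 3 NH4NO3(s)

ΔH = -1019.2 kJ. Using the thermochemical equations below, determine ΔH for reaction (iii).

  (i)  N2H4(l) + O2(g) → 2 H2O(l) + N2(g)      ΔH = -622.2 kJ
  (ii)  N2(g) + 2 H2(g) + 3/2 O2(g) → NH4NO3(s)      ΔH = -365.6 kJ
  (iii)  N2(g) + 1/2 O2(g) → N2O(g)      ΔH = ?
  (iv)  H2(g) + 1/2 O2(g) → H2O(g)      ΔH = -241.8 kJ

ΔH = 82.1 kJ

(i): not needed (H2O(l) appears nowhere else).
(ii) × 3 (×3 to match 3 NH4NO3(s) in the target): (3)·(-365.6) = -1096.8 kJ
(iii) reversed and × 2 (reverse to put N2O(g) on the reactant side; scale by 2 for the 2 N2O(g)): contributes −2·x
(iv) reversed (reverse to put H2O(g) on the reactant side): +241.8 kJ
-1019.2 = (-1096.8) + (+241.8) − 2·x
x = (-1019.2 − (-855.0)) / (-2) = 82.1 kJ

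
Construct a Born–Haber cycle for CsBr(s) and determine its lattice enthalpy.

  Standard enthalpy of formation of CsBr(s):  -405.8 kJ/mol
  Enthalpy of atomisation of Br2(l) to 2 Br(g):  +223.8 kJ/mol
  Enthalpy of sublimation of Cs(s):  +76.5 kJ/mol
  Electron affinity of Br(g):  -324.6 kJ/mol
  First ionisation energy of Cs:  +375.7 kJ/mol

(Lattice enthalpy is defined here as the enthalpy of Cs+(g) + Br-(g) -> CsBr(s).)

ΔHf° = 1·ΔHsub + 1·(ΣIE) + 1/2·D(Br2) + 1·EA + U
-405.8 = 1·(+76.5) + 1·(+375.7) + 1/2·(+223.8) + 1·(-324.6) + U
U = -405.8 − (+239.5) = -645.3 kJ/mol

U = -645.3 kJ/mol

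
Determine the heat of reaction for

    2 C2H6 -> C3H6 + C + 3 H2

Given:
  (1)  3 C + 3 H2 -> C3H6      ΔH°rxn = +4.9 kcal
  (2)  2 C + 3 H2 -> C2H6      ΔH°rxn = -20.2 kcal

(1) as written (C3H6 already on the product side): +4.9 kcal
(2) reversed and × 2 (C2H6 must end up as a reactant; scale by 2 for the 2 C2H6): (-2)·(-20.2) = +40.4 kcal
By Hess's law, ΔH°rxn = (1)·(+4.9) + (-2)·(-20.2) = 45.3 kcal

ΔH°rxn = 45.3 kcal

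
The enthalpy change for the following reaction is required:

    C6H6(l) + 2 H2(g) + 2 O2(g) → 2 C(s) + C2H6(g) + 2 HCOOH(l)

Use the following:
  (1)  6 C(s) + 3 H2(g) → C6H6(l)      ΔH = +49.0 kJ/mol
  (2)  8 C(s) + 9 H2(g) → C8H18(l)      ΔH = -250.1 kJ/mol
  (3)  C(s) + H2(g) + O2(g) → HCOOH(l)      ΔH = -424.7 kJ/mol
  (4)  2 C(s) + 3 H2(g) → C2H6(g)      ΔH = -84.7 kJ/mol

(1) reversed: -49.0 kJ/mol
(2): not needed.
(3) × 2: (2)·(-424.7) = -849.4 kJ/mol
(4) as written: -84.7 kJ/mol
Combining the equations, ΔH = (-1)·(+49.0) + (2)·(-424.7) + (1)·(-84.7) = -983.1 kJ/mol

ΔH = -983.1 kJ/mol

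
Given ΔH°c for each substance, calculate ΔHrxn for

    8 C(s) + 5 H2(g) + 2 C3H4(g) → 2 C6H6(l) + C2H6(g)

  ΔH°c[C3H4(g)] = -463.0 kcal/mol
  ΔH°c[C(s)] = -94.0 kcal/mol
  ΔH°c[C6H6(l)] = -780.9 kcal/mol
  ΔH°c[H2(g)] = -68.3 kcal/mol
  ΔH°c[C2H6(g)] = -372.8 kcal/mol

ΔHrxn = -84.9 kcal/mol

Using ΔH = Σ nΔHc°(reactants) − Σ nΔHc°(products):
= [8·(-94.0) + 5·(-68.3) + 2·(-463.0)] − [2·(-780.9) + 1·(-372.8)]
= -84.9 kcal/mol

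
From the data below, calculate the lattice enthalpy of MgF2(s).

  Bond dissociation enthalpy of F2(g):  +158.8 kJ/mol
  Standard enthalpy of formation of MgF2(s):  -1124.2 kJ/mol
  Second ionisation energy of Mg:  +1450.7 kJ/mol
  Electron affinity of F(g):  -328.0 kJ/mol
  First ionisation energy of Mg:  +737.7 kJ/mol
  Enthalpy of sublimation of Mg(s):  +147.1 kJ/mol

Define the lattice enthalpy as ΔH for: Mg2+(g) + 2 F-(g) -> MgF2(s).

U = -2962.5 kJ/mol

ΔHf° = 1·ΔHsub + 1·(ΣIE) + 1·D(F2) + 2·EA + U
-1124.2 = 1·(+147.1) + 1·(+2188.4) + 1·(+158.8) + 2·(-328.0) + U
U = -1124.2 − (+1838.3) = -2962.5 kJ/mol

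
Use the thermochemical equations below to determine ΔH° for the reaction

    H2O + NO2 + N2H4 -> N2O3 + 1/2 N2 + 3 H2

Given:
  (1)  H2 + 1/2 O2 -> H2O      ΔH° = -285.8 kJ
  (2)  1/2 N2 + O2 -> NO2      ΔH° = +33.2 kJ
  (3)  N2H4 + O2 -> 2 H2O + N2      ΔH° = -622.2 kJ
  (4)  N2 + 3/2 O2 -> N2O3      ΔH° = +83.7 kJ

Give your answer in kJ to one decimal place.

(1) reversed and × 3: (-3)·(-285.8) = +857.4 kJ
(2) reversed: -33.2 kJ
(3) as written: -622.2 kJ
(4) as written: +83.7 kJ
ΔH° = (+857.4) + (-33.2) + (-622.2) + (+83.7) = 285.7 kJ

ΔH° = 285.7 kJ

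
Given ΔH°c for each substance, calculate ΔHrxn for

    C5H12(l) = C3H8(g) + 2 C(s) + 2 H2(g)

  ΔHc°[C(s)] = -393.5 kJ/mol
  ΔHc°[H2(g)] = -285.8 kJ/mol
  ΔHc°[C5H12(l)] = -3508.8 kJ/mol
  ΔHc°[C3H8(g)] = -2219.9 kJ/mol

With combustion enthalpies, reactants minus products:
= [1·(-3508.8)] − [1·(-2219.9) + 2·(-393.5) + 2·(-285.8)]
= 69.7 kJ/mol

ΔHrxn = 69.7 kJ/mol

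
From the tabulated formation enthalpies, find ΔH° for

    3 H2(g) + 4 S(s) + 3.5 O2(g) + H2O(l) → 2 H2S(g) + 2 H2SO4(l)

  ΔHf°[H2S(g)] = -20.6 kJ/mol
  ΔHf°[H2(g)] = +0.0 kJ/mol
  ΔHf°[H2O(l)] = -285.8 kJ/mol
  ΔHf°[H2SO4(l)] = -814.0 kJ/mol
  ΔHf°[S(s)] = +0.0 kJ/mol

Products: 2·(-20.6) + 2·(-814.0) = -1669.2
Reactants: 3·(+0.0) + 4·(+0.0) + 7/2·(+0.0) + 1·(-285.8) = -285.8
ΔH° = (-1669.2) − (-285.8) = -1383.4 kJ/mol

ΔH° = -1383.4 kJ/mol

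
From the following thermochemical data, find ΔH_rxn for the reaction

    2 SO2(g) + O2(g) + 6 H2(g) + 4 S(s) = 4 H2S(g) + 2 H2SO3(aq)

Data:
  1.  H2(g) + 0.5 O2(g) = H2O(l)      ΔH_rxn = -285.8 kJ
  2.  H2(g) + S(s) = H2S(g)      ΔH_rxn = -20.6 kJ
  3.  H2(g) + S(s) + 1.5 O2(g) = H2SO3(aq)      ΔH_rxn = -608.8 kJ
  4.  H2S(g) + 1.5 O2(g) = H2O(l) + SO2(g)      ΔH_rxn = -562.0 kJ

ΔH_rxn = -706.4 kJ

eq. 1 × 2: (2)·(-285.8) = -571.6 kJ
eq. 2 × 2: (2)·(-20.6) = -41.2 kJ
eq. 3 × 2: (2)·(-608.8) = -1217.6 kJ
eq. 4 reversed and × 2: (-2)·(-562.0) = +1124.0 kJ
Combining the equations, ΔH_rxn = (2)·(-285.8) + (2)·(-20.6) + (2)·(-608.8) + (-2)·(-562.0) = -706.4 kJ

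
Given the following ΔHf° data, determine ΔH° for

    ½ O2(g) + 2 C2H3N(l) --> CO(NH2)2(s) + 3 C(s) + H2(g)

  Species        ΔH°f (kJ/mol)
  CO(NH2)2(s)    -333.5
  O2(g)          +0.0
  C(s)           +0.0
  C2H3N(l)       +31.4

ΔH° = -396.3 kJ/mol

ΔH°rxn = Σ nΔHf°(products) − Σ nΔHf°(reactants).
Products: 1·(-333.5) + 3·(+0.0) + 1·(+0.0) = -333.5
Reactants: 1/2·(+0.0) + 2·(+31.4) = +62.8
ΔH° = (-333.5) − (+62.8) = -396.3 kJ/mol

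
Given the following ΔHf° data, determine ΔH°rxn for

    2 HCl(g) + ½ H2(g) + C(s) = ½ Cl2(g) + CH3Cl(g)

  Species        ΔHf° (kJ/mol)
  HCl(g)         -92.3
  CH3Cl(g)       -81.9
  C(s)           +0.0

ΔH°rxn = 102.7 kJ/mol

ΔH°rxn = Σ nΔHf°(products) − Σ nΔHf°(reactants).
Products: 1/2·(+0.0) + 1·(-81.9) = -81.9
Reactants: 2·(-92.3) + 1/2·(+0.0) + 1·(+0.0) = -184.6
ΔH°rxn = (-81.9) − (-184.6) = 102.7 kJ/mol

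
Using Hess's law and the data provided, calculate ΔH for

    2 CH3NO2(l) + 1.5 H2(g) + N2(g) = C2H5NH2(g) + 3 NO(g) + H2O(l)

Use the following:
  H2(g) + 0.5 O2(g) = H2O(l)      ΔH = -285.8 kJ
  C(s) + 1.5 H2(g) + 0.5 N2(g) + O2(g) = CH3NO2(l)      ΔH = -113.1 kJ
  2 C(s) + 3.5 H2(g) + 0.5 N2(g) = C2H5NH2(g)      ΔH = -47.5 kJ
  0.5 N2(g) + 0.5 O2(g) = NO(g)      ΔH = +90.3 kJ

ΔH = 163.8 kJ

equation 1 as written: -285.8 kJ
equation 2 reversed and × 2: (-2)·(-113.1) = +226.2 kJ
equation 3 as written: -47.5 kJ
equation 4 × 3: (3)·(+90.3) = +270.9 kJ
ΔH = (-285.8) + (+226.2) + (-47.5) + (+270.9) = 163.8 kJ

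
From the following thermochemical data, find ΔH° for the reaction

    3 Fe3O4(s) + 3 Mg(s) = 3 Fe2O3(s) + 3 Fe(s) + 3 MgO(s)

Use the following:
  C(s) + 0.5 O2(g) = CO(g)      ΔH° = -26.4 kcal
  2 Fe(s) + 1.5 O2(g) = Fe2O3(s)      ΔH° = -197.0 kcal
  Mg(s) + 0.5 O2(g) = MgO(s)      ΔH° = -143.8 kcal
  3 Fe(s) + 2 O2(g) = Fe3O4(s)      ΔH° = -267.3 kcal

ΔH° = -220.5 kcal

equation 1: not needed (C(s) appears nowhere else).
equation 2 × 3 (×3 to match 3 Fe2O3(s) in the target): (3)·(-197.0) = -591.0 kcal
equation 3 × 3 (×3 to match 3 MgO(s) in the target): (3)·(-143.8) = -431.4 kcal
equation 4 reversed and × 3 (Fe3O4(s) must end up as a reactant; ×3 to match 3 Fe3O4(s) in the target): (-3)·(-267.3) = +801.9 kcal
Summing the manipulated equations, ΔH° = (-591.0) + (-431.4) + (+801.9) = -220.5 kcal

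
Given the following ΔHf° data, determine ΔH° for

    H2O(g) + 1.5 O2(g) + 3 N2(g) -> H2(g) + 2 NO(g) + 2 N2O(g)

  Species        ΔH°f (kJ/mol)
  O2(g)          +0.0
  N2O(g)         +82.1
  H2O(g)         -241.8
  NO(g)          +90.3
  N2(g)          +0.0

ΔH° = 586.6 kJ/mol

Products: 1·(+0.0) + 2·(+90.3) + 2·(+82.1) = +344.8
Reactants: 1·(-241.8) + 3/2·(+0.0) + 3·(+0.0) = -241.8
ΔH° = (+344.8) − (-241.8) = 586.6 kJ/mol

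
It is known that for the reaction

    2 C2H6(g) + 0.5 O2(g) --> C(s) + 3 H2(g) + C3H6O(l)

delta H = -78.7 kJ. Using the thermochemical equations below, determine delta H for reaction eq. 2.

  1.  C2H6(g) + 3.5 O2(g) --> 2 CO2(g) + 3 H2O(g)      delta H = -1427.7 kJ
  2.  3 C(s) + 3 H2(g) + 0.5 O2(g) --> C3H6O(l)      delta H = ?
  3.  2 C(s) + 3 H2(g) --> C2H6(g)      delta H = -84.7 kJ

delta H = -248.1 kJ

eq. 1: not needed.
eq. 2 as written: contributes x
eq. 3 reversed and × 2: (-2)·(-84.7) = +169.4 kJ
-78.7 = (+169.4) + x
x = (-78.7 − (+169.4)) / (1) = -248.1 kJ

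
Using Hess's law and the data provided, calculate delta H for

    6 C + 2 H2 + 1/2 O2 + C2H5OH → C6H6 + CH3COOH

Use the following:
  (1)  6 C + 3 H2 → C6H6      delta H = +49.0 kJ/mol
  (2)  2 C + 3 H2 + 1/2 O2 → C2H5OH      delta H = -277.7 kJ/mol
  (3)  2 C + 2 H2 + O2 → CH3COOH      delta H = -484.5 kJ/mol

(1) as written (C6H6 already on the product side): +49.0 kJ/mol
(2) reversed (reverse to put C2H5OH on the reactant side): +277.7 kJ/mol
(3) as written (CH3COOH already on the product side): -484.5 kJ/mol
By Hess's law, delta H = (+49.0) + (+277.7) + (-484.5) = -157.8 kJ/mol

delta H = -157.8 kJ/mol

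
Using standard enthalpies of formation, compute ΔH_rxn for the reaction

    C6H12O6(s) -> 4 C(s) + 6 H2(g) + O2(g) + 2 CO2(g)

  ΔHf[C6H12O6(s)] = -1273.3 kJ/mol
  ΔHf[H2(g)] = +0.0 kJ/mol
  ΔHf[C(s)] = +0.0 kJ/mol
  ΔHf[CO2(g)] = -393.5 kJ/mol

ΔH_rxn = 486.3 kJ/mol

ΔH°rxn = Σ nΔHf°(products) − Σ nΔHf°(reactants).
Products: 4·(+0.0) + 6·(+0.0) + 1·(+0.0) + 2·(-393.5) = -787.0
Reactants: 1·(-1273.3) = -1273.3
ΔH_rxn = (-787.0) − (-1273.3) = 486.3 kJ/mol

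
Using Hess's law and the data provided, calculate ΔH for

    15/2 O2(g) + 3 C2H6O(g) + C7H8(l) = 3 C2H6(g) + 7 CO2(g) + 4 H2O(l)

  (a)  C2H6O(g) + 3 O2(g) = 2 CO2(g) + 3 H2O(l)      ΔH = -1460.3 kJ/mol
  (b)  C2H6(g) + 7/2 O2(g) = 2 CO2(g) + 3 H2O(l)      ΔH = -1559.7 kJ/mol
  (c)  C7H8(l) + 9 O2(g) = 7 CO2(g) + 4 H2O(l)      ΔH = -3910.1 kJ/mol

ΔH = -3611.9 kJ/mol

(a) × 3 (×3 to match 3 C2H6O(g) in the target): (3)·(-1460.3) = -4380.9 kJ/mol
(b) reversed and × 3 (reverse to put C2H6(g) on the product side; scale by 3 for the 3 C2H6(g)): (-3)·(-1559.7) = +4679.1 kJ/mol
(c) as written (C7H8(l) already on the reactant side): -3910.1 kJ/mol
ΔH = (3)·(-1460.3) + (-3)·(-1559.7) + (1)·(-3910.1) = -3611.9 kJ/mol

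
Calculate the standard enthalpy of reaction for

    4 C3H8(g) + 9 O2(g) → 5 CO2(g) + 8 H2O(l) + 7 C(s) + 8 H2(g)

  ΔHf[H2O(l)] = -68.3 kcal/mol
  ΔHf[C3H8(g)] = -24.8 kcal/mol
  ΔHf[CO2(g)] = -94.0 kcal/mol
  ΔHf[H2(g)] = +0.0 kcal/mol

ΔH°rxn = Σ nΔHf°(products) − Σ nΔHf°(reactants).
Products: 5·(-94.0) + 8·(-68.3) + 7·(+0.0) + 8·(+0.0) = -1016.4
Reactants: 4·(-24.8) + 9·(+0.0) = -99.2
ΔH° = (-1016.4) − (-99.2) = -917.2 kcal/mol

ΔH° = -917.2 kcal/mol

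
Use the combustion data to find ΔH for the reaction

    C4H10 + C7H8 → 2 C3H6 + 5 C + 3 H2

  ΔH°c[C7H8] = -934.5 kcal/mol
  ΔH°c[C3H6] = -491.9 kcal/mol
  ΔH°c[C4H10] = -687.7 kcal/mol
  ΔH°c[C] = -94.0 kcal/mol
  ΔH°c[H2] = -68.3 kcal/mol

ΔH = 36.5 kcal/mol

With combustion enthalpies, reactants minus products:
= [1·(-687.7) + 1·(-934.5)] − [2·(-491.9) + 5·(-94.0) + 3·(-68.3)]
= 36.5 kcal/mol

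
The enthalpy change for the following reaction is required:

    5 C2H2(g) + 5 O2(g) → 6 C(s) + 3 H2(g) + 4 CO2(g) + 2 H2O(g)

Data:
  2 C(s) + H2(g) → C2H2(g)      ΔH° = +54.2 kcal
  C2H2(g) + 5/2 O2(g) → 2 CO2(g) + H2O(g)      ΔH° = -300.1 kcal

ΔH° = -762.8 kcal

equation 1 reversed and × 3 (reverse to put C(s) on the product side; scale by 3 for the 6 C(s)): (-3)·(+54.2) = -162.6 kcal
equation 2 × 2 (×2 to match 4 CO2(g) in the target): (2)·(-300.1) = -600.2 kcal
ΔH° = (-3)·(+54.2) + (2)·(-300.1) = -762.8 kcal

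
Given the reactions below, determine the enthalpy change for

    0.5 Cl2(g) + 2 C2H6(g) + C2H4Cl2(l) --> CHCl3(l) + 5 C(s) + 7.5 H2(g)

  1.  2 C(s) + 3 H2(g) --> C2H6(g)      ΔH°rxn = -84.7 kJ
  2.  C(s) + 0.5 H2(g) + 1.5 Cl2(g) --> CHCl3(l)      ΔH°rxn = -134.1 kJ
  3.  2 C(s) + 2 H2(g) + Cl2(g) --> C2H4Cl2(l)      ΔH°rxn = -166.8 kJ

ΔH°rxn = 202.1 kJ

eq. 1 reversed and × 2 (reverse to put C2H6(g) on the reactant side; ×2 to match 2 C2H6(g) in the target): (-2)·(-84.7) = +169.4 kJ
eq. 2 as written (CHCl3(l) already on the product side): -134.1 kJ
eq. 3 reversed (reverse to put C2H4Cl2(l) on the reactant side): +166.8 kJ
ΔH°rxn = (+169.4) + (-134.1) + (+166.8) = 202.1 kJ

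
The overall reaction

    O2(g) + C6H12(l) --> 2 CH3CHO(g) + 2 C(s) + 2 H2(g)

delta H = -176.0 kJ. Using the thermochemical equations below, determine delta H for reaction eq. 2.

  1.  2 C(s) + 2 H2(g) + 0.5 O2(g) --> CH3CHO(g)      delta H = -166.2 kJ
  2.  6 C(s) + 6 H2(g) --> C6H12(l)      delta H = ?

eq. 1 × 2: (2)·(-166.2) = -332.4 kJ
eq. 2 reversed: contributes −x
-176.0 = (-332.4) − x
x = (-176.0 − (-332.4)) / (-1) = -156.4 kJ

delta H = -156.4 kJ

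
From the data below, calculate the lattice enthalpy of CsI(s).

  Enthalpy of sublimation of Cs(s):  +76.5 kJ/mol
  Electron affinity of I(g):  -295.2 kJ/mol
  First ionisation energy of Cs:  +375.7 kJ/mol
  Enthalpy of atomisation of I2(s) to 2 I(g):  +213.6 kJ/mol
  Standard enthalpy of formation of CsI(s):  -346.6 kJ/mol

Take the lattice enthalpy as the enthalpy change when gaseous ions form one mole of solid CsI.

U = -610.4 kJ/mol

ΔHf° = 1·ΔHsub + 1·(ΣIE) + 1/2·D(I2) + 1·EA + U
-346.6 = 1·(+76.5) + 1·(+375.7) + 1/2·(+213.6) + 1·(-295.2) + U
U = -346.6 − (+263.8) = -610.4 kJ/mol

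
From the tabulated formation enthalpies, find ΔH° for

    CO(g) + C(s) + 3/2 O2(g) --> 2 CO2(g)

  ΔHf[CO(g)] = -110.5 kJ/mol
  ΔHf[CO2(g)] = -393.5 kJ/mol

Products: 2·(-393.5) = -787.0
Reactants: 1·(-110.5) + 1·(+0.0) + 3/2·(+0.0) = -110.5
ΔH° = (-787.0) − (-110.5) = -676.5 kJ/mol

ΔH° = -676.5 kJ/mol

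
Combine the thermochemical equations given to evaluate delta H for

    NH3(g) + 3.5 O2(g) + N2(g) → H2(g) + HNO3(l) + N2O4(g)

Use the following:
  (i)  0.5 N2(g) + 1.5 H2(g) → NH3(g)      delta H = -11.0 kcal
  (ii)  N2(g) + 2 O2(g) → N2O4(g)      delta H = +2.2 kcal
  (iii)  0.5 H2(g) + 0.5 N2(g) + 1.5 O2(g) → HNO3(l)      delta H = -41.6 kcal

(i) reversed: +11.0 kcal
(ii) as written: +2.2 kcal
(iii) as written: -41.6 kcal
Summing the manipulated equations, delta H = (+11.0) + (+2.2) + (-41.6) = -28.4 kcal

delta H = -28.4 kcal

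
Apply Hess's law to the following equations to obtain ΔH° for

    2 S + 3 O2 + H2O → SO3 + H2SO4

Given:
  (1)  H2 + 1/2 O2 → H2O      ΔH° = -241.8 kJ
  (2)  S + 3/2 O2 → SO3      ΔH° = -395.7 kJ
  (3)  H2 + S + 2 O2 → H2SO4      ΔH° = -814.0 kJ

(1) reversed: +241.8 kJ
(2) as written: -395.7 kJ
(3) as written: -814.0 kJ
ΔH° = (+241.8) + (-395.7) + (-814.0) = -967.9 kJ

ΔH° = -967.9 kJ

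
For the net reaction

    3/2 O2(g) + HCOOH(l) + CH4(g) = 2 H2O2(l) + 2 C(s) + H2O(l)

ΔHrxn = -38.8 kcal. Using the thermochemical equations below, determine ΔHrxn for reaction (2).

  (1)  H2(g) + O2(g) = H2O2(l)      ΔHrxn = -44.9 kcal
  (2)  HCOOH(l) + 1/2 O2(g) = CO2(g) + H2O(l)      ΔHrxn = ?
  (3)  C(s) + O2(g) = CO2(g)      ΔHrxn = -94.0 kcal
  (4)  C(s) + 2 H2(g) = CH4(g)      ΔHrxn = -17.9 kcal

ΔHrxn = -60.9 kcal

(1) × 2 (scale by 2 for the 2 H2O2(l)): (2)·(-44.9) = -89.8 kcal
(2) as written (HCOOH(l) already on the reactant side): contributes x
(3) reversed: +94.0 kcal
(4) reversed (CH4(g) must end up as a reactant): +17.9 kcal
-38.8 = (-89.8) + (+94.0) + (+17.9) + x
x = (-38.8 − (+22.1)) / (1) = -60.9 kcal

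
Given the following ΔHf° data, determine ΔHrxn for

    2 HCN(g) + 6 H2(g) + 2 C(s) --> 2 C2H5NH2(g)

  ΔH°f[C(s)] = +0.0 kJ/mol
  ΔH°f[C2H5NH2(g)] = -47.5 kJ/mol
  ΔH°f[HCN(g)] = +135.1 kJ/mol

ΔHrxn = -365.2 kJ/mol

Products: 2·(-47.5) = -95.0
Reactants: 2·(+135.1) + 6·(+0.0) + 2·(+0.0) = +270.2
ΔHrxn = (-95.0) − (+270.2) = -365.2 kJ/mol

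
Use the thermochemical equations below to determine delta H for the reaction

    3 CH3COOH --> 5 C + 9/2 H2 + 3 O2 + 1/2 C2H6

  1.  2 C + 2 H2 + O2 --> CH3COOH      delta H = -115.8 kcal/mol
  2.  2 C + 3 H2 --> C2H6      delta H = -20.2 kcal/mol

delta H = 337.3 kcal/mol

eq. 1 reversed and × 3 (reverse to put CH3COOH on the reactant side; scale by 3 for the 3 CH3COOH): (-3)·(-115.8) = +347.4 kcal/mol
eq. 2 × 1/2 (scale by 1/2 for the 1/2 C2H6): (1/2)·(-20.2) = -10.1 kcal/mol
delta H = (-3)·(-115.8) + (1/2)·(-20.2) = 337.3 kcal/mol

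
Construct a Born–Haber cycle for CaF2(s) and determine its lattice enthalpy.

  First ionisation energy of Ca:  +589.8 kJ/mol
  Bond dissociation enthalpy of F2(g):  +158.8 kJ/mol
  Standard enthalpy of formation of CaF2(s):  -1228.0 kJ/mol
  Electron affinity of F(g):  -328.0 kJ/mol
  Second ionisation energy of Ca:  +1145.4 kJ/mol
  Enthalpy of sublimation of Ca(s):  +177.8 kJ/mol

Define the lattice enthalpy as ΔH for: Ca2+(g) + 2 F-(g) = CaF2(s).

U = -2643.8 kJ/mol

ΔHf° = 1·ΔHsub + 1·(ΣIE) + 1·D(F2) + 2·EA + U
-1228.0 = 1·(+177.8) + 1·(+1735.2) + 1·(+158.8) + 2·(-328.0) + U
U = -1228.0 − (+1415.8) = -2643.8 kJ/mol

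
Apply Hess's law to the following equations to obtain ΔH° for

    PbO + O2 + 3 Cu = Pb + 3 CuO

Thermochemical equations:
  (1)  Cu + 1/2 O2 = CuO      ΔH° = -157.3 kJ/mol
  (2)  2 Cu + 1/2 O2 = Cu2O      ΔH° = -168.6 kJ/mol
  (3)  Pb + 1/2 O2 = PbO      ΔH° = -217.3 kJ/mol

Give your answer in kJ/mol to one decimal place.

(1) × 3 (×3 to match 3 CuO in the target): (3)·(-157.3) = -471.9 kJ/mol
(2): not needed (Cu2O appears nowhere else).
(3) reversed (reverse to put PbO on the reactant side): +217.3 kJ/mol
Since enthalpy is a state function, ΔH° = (3)·(-157.3) + (-1)·(-217.3) = -254.6 kJ/mol

ΔH° = -254.6 kJ/mol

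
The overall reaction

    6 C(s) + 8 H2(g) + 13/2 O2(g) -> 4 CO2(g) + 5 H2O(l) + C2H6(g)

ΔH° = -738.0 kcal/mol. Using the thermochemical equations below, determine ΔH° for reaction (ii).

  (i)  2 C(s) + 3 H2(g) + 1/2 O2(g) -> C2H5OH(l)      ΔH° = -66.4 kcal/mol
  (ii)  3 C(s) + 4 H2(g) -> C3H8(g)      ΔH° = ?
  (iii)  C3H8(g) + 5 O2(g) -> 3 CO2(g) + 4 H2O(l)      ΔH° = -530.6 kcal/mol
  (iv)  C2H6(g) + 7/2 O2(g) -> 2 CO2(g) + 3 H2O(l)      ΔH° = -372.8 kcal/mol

(i): not needed.
(ii) × 2: contributes 2·x
(iii) × 2: (2)·(-530.6) = -1061.2 kcal/mol
(iv) reversed: +372.8 kcal/mol
-738.0 = (-1061.2) + (+372.8) + 2·x
x = (-738.0 − (-688.4)) / (2) = -24.8 kcal/mol

ΔH° = -24.8 kcal/mol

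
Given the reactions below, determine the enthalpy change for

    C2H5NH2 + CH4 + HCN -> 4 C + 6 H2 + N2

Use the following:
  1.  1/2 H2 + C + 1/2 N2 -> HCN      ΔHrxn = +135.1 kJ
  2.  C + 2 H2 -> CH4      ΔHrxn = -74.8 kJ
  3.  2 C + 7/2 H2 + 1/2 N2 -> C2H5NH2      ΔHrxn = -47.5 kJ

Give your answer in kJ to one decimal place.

eq. 1 reversed: -135.1 kJ
eq. 2 reversed: +74.8 kJ
eq. 3 reversed: +47.5 kJ
ΔHrxn = (-1)·(+135.1) + (-1)·(-74.8) + (-1)·(-47.5) = -12.8 kJ

ΔHrxn = -12.8 kJ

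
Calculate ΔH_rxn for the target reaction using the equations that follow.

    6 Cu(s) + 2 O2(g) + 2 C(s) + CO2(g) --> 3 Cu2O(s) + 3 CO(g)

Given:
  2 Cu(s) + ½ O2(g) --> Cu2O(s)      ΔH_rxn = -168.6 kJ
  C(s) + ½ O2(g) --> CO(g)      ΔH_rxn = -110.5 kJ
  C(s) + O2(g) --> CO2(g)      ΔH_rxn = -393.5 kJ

ΔH_rxn = -443.8 kJ

equation 1 × 3: (3)·(-168.6) = -505.8 kJ
equation 2 × 3: (3)·(-110.5) = -331.5 kJ
equation 3 reversed: +393.5 kJ
ΔH_rxn = (3)·(-168.6) + (3)·(-110.5) + (-1)·(-393.5) = -443.8 kJ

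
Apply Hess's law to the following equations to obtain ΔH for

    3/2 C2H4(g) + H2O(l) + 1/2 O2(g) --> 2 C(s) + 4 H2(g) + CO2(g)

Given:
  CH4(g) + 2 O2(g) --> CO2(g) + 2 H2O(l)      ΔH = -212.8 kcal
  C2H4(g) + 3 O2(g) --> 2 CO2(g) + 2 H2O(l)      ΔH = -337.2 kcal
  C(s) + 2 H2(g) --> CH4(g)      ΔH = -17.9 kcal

equation 1 reversed and × 2: (-2)·(-212.8) = +425.6 kcal
equation 2 × 3/2 (×3/2 to match 3/2 C2H4(g) in the target): (3/2)·(-337.2) = -505.8 kcal
equation 3 reversed and × 2 (reverse to put C(s) on the product side; scale by 2 for the 2 C(s)): (-2)·(-17.9) = +35.8 kcal
By Hess's law, ΔH = (-2)·(-212.8) + (3/2)·(-337.2) + (-2)·(-17.9) = -44.4 kcal

ΔH = -44.4 kcal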